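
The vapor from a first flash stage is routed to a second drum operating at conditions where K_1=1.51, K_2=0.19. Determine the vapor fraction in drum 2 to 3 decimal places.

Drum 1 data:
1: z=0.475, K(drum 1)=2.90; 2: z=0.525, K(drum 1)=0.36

Drum 1:
Material balance + equilibrium reduce to Σ zᵢ(Kᵢ−1)/(1+ψ₁(Kᵢ−1)) = 0.
Check two-phase: ΣzᵢKᵢ = 1.567 > 1 and Σzᵢ/Kᵢ = 1.622 > 1, so g(0) = 0.567 > 0 and g(1) = -0.622 < 0.
Newton iteration, ψ₁⁰ = 0.4:
  ψ₁ = 0.400: g = 0.0612, g' = -0.942 → ψ₁ = 0.465
  ψ₁ = 0.465: g = 0.0009, g' = -0.919 → ψ₁ = 0.466
Converged at ψ₁ = 0.466.
Drum-1 compositions:
  1: x = 0.252, y = 0.731
  2: x = 0.748, y = 0.269
Drum-2 feed = drum-1 vapor: z₂ = (0.7307, 0.2693).
Drum 2:
Let ψ₂ = V/F and solve Σ zᵢ(Kᵢ−1)/(1+ψ₂(Kᵢ−1)) = 0.
g(0) = ΣzᵢKᵢ − 1 = 0.155 and g(1) = 1 − Σzᵢ/Kᵢ = -0.901, so a root lies in (0, 1).
Binary case is linear: z₁(K₁−1)(1+ψ₂(K₂−1)) + z₂(K₂−1)(1+ψ₂(K₁−1)) = 0
⇒ ψ₂ = [z₁(K₁−1)+z₂(K₂−1)] / [−(K₁−1)(K₂−1)] = 0.1545/0.4131 = 0.374
  1: x = 0.614, y = 0.927
  2: x = 0.386, y = 0.073

V/F (drum 2) = 0.374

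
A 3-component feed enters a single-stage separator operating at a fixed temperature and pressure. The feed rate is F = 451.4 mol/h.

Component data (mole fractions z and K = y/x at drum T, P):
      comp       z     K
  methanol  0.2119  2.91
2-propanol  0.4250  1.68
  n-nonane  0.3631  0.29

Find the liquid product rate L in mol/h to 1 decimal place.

Material balance + equilibrium reduce to Σ zᵢ(Kᵢ−1)/(1+V/F(Kᵢ−1)) = 0.
Check two-phase: ΣzᵢKᵢ = 1.4359 > 1 and Σzᵢ/Kᵢ = 1.5779 > 1, so g(0) = 0.4359 > 0 and g(1) = -0.5779 < 0.
Newton iteration, V/F⁰ = 0.68:
  V/F = 0.6800: g = -0.12477, g' = -0.9224 → V/F = 0.5447
  V/F = 0.5447: g = -0.01116, g' = -0.7770 → V/F = 0.5304
  V/F = 0.5304: g = -0.00007, g' = -0.7679 → V/F = 0.5303
Converged at V/F = 0.5303.
Then V = V/F·F = 0.5303·451.4 = 239.4 mol/h and L = F − V = 212.0 mol/h.

L = 212.0 mol/h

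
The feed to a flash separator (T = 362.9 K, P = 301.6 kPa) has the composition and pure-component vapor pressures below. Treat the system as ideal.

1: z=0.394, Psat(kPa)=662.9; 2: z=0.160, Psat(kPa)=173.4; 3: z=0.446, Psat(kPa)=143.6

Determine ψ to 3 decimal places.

ψ = 0.285

Raoult's law: Kᵢ = Pᵢˢᵃᵗ/P = Pᵢˢᵃᵗ/301.6.
  K_1 = 662.9/301.6 = 2.19794, K_2 = 173.4/301.6 = 0.57493, K_3 = 143.6/301.6 = 0.47613
Material balance + equilibrium reduce to Σ zᵢ(Kᵢ−1)/(1+ψ(Kᵢ−1)) = 0.
Feasibility: ΣzᵢKᵢ = 1.170, Σzᵢ/Kᵢ = 1.394 — both > 1, two phases present.
Newton iteration, ψ⁰ = 0.5:
  ψ = 0.500: g = -0.1078, g' = -0.492 → ψ = 0.281
  ψ = 0.281: g = 0.0018, g' = -0.522 → ψ = 0.285
Converged at ψ = 0.285.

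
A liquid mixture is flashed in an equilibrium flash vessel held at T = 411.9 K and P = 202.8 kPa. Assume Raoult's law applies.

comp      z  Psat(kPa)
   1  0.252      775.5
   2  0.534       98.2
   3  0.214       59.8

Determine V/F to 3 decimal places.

V/F = 0.176

Raoult's law: Kᵢ = Pᵢˢᵃᵗ/P = Pᵢˢᵃᵗ/202.8.
  K_1 = 775.5/202.8 = 3.82396, K_2 = 98.2/202.8 = 0.48422, K_3 = 59.8/202.8 = 0.29487
Material balance + equilibrium reduce to Σ zᵢ(Kᵢ−1)/(1+V/F(Kᵢ−1)) = 0.
Check two-phase: ΣzᵢKᵢ = 1.285 > 1 and Σzᵢ/Kᵢ = 1.894 > 1, so g(0) = 0.285 > 0 and g(1) = -0.894 < 0.
Newton–Raphson from V/F = 0.65:
  V/F = 0.650: g = -0.4419, g' = -0.934 → V/F = 0.177
  V/F = 0.177: g = -0.0009, g' = -1.205 → V/F = 0.176
Converged at V/F = 0.176.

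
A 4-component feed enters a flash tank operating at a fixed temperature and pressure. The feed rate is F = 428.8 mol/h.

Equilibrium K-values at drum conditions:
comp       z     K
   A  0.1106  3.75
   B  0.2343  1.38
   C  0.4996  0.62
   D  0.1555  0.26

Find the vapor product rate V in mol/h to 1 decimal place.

Material balance + equilibrium reduce to Σ zᵢ(Kᵢ−1)/(1+β(Kᵢ−1)) = 0.
g(0) = ΣzᵢKᵢ − 1 = 0.0883 and g(1) = 1 − Σzᵢ/Kᵢ = -0.6032, so a root lies in (0, 1).
Newton–Raphson from β = 0.5:
  β = 0.5000: g = -0.21415, g' = -0.4967 → β = 0.0688
  β = 0.0688: g = 0.02631, g' = -0.7941 → β = 0.1020
  β = 0.1020: g = 0.00129, g' = -0.7192 → β = 0.1038
Converged at β = 0.1038.
Then V = β·F = 0.1038·428.8 = 44.5 mol/h and L = F − V = 384.3 mol/h.

V = 44.5 mol/h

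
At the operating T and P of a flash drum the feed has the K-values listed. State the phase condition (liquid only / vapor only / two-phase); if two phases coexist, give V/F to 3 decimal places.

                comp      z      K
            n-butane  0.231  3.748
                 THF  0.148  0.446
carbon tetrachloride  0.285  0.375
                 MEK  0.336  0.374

two-phase, V/F = 0.098

ΣzᵢKᵢ = 1.164; Σzᵢ/Kᵢ = 2.052.
Both exceed 1, so a two-phase solution exists.
Material balance + equilibrium reduce to Σ zᵢ(Kᵢ−1)/(1+ψ(Kᵢ−1)) = 0.
Iterate (Newton) starting at ψ = 0.39:
  ψ = 0.390: g = -0.3120, g' = -0.905 → ψ = 0.045
  ψ = 0.045: g = 0.0804, g' = -1.684 → ψ = 0.093
  ψ = 0.093: g = 0.0064, g' = -1.430 → ψ = 0.098
Converged at ψ = 0.098.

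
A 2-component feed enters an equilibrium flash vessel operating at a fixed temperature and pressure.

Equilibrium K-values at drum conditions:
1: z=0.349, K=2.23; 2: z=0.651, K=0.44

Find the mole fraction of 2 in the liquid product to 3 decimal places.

x_2 = 0.687

Material balance + equilibrium reduce to Σ zᵢ(Kᵢ−1)/(1+V/F(Kᵢ−1)) = 0.
Feasibility: ΣzᵢKᵢ = 1.065, Σzᵢ/Kᵢ = 1.636 — both > 1, two phases present.
Binary case is linear: z₁(K₁−1)(1+V/F(K₂−1)) + z₂(K₂−1)(1+V/F(K₁−1)) = 0
⇒ V/F = [z₁(K₁−1)+z₂(K₂−1)] / [−(K₁−1)(K₂−1)] = 0.0647/0.6888 = 0.094
Compositions from xᵢ = zᵢ/(1+V/F(Kᵢ−1)), yᵢ = Kᵢxᵢ:
  1: x = 0.313, y = 0.698
  2: x = 0.687, y = 0.302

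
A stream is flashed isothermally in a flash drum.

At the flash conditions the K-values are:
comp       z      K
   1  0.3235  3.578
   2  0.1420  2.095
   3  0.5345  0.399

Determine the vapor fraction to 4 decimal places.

ψ = 0.5064

Rachford–Rice: g(ψ) = Σ zᵢ(Kᵢ−1)/(1+ψ(Kᵢ−1)) = 0.
Check two-phase: ΣzᵢKᵢ = 1.6682 > 1 and Σzᵢ/Kᵢ = 1.4978 > 1, so g(0) = 0.6682 > 0 and g(1) = -0.4978 < 0.
Iterate (Newton) starting at ψ = 0.5:
  ψ = 0.5000: g = 0.00559, g' = -0.8760 → ψ = 0.5064
Converged at ψ = 0.5064.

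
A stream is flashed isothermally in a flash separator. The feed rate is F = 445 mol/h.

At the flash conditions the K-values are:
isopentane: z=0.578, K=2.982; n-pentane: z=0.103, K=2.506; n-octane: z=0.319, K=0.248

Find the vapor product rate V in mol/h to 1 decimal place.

V = 328.3 mol/h

Rachford–Rice: g(V/F) = Σ zᵢ(Kᵢ−1)/(1+V/F(Kᵢ−1)) = 0.
g(0) = ΣzᵢKᵢ − 1 = 1.061 and g(1) = 1 − Σzᵢ/Kᵢ = -0.521, so a root lies in (0, 1).
Newton–Raphson from V/F = 0.5:
  V/F = 0.500: g = 0.2794, g' = -1.112 → V/F = 0.751
  V/F = 0.751: g = -0.0184, g' = -1.371 → V/F = 0.738
Converged at V/F = 0.738.
Then V = V/F·F = 0.7377·445 = 328.3 mol/h and L = F − V = 116.7 mol/h.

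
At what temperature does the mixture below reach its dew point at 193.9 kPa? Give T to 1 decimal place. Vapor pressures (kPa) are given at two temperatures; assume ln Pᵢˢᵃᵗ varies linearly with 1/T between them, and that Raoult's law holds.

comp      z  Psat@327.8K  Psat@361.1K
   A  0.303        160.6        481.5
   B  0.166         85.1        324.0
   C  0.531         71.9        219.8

Dew-point temperature: Σzᵢ·P/Pᵢˢᵃᵗ(T) = 1. Interpolate ln Pᵢˢᵃᵗ = aᵢ + bᵢ/T.
  T = 327.8 K: ΣzᵢP/Pᵢˢᵃᵗ = 2.1761
  T = 361.1 K: ΣzᵢP/Pᵢˢᵃᵗ = 0.6898
  T = 344.5 K: ΣzᵢP/Pᵢˢᵃᵗ = 1.1886
  T = 352.8 K: ΣzᵢP/Pᵢˢᵃᵗ = 0.8995
  T = 348.6 K: ΣzᵢP/Pᵢˢᵃᵗ = 1.0340
  T = 350.7 K: ΣzᵢP/Pᵢˢᵃᵗ = 0.9640
Interpolating between 348.6 K and 350.7 K gives T ≈ 349.6 K.

T = 349.6 K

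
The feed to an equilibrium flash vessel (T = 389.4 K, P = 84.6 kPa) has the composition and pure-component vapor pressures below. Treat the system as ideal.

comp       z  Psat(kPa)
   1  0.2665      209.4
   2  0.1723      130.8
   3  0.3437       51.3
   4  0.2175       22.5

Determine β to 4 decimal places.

β = 0.2918

Raoult's law: Kᵢ = Pᵢˢᵃᵗ/P = Pᵢˢᵃᵗ/84.6.
  K_1 = 209.4/84.6 = 2.475177, K_2 = 130.8/84.6 = 1.546099, K_3 = 51.3/84.6 = 0.606383, K_4 = 22.5/84.6 = 0.265957
Let β = V/F and solve Σ zᵢ(Kᵢ−1)/(1+β(Kᵢ−1)) = 0.
g(0) = ΣzᵢKᵢ − 1 = 0.1923 and g(1) = 1 − Σzᵢ/Kᵢ = -0.6037, so a root lies in (0, 1).
Newton–Raphson from β = 0.5:
  β = 0.5000: g = -0.12050, g' = -0.5988 → β = 0.2988
  β = 0.2988: g = -0.00406, g' = -0.5780 → β = 0.2918
Converged at β = 0.2918.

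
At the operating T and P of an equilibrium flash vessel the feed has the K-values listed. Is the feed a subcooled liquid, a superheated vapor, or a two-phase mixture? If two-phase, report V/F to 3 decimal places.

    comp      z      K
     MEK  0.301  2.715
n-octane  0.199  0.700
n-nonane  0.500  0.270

two-phase, V/F = 0.085

ΣzᵢKᵢ = 1.092; Σzᵢ/Kᵢ = 2.247.
Both exceed 1, so a two-phase solution exists.
Let ψ = V/F and solve Σ zᵢ(Kᵢ−1)/(1+ψ(Kᵢ−1)) = 0.
Newton–Raphson from ψ = 0.5:
  ψ = 0.500: g = -0.3671, g' = -0.942 → ψ = 0.110
  ψ = 0.110: g = -0.0246, g' = -0.960 → ψ = 0.085
Converged at ψ = 0.085.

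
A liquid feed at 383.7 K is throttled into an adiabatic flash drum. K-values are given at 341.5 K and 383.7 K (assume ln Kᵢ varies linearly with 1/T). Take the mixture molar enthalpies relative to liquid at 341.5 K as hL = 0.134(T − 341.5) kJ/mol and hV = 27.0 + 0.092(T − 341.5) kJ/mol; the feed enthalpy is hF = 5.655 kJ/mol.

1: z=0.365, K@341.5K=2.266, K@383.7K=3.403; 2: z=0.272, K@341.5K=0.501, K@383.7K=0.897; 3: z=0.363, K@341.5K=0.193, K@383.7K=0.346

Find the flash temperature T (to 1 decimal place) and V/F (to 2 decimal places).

Adiabatic flash: solve Rachford–Rice at each trial T, then check hF = ψ·hV(T) + (1−ψ)·hL(T).
  T = 341.5 K: K = (2.266, 0.501, 0.193), RR gives ψ = 0.038, H_out = 1.036 kJ/mol
  T = 383.7 K: K = (3.403, 0.897, 0.346), RR gives ψ = 0.521, H_out = 18.791 kJ/mol
  T = 362.6 K: K = (2.810, 0.682, 0.263), RR gives ψ = 0.287, H_out = 10.327 kJ/mol
  T = 352.1 K: K = (2.533, 0.588, 0.226), RR gives ψ = 0.170, H_out = 5.931 kJ/mol
  T = 346.8 K: K = (2.398, 0.543, 0.209), RR gives ψ = 0.107, H_out = 3.564 kJ/mol
  T = 349.5 K: K = (2.466, 0.566, 0.218), RR gives ψ = 0.139, H_out = 4.786 kJ/mol
  T = 350.8 K: K = (2.499, 0.577, 0.222), RR gives ψ = 0.155, H_out = 5.362 kJ/mol
Linear interpolation between T = 350.8 (H_out = 5.362) and T = 352.1 (H_out = 5.931) on hF = 5.655 gives T ≈ 351.5 K, at which ψ = 0.16.

T = 351.5 K, V/F = 0.16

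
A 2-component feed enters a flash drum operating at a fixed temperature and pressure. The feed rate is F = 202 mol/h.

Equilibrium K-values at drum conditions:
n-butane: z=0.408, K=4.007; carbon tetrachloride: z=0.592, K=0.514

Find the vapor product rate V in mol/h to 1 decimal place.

V = 129.8 mol/h

Rachford–Rice: g(ψ) = Σ zᵢ(Kᵢ−1)/(1+ψ(Kᵢ−1)) = 0.
Feasibility: ΣzᵢKᵢ = 1.939, Σzᵢ/Kᵢ = 1.254 — both > 1, two phases present.
Iterate (Newton) starting at ψ = 0.57:
  ψ = 0.570: g = 0.0541, g' = -0.768 → ψ = 0.640
  ψ = 0.640: g = 0.0016, g' = -0.726 → ψ = 0.643
Converged at ψ = 0.643.
Then V = ψ·F = 0.6426·202 = 129.8 mol/h and L = F − V = 72.2 mol/h.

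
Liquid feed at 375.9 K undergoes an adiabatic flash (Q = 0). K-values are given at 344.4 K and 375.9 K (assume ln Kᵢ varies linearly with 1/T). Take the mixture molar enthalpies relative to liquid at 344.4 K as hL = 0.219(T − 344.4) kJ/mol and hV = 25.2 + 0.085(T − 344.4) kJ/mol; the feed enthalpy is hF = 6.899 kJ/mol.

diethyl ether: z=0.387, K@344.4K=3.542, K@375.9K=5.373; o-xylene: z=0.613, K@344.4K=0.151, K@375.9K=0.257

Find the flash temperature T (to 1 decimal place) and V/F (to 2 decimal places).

T = 348.8 K, V/F = 0.24

Adiabatic flash: solve Rachford–Rice at each trial T, then check hF = ψ·hV(T) + (1−ψ)·hL(T).
  T = 344.4 K: K = (3.542, 0.151), RR gives ψ = 0.215, H_out = 5.410 kJ/mol
  T = 375.9 K: K = (5.373, 0.257), RR gives ψ = 0.381, H_out = 14.885 kJ/mol
  T = 360.1 K: K = (4.399, 0.199), RR gives ψ = 0.303, H_out = 10.434 kJ/mol
  T = 352.2 K: K = (3.954, 0.174), RR gives ψ = 0.261, H_out = 8.010 kJ/mol
  T = 348.3 K: K = (3.745, 0.162), RR gives ψ = 0.239, H_out = 6.741 kJ/mol
  T = 350.2 K: K = (3.846, 0.168), RR gives ψ = 0.250, H_out = 7.366 kJ/mol
Linear interpolation between T = 348.3 (H_out = 6.741) and T = 350.2 (H_out = 7.366) on hF = 6.899 gives T ≈ 348.8 K, at which ψ = 0.24.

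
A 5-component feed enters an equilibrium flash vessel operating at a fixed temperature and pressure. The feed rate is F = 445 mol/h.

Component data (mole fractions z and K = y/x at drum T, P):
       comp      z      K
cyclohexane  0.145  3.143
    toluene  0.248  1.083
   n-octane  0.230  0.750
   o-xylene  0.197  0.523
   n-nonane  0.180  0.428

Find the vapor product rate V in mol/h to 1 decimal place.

V = 51.8 mol/h

Newton iteration, ψ⁰ = 0.5:
  ψ = 0.500: g = -0.1635, g' = -0.368 → ψ = 0.056
  ψ = 0.056: g = 0.0367, g' = -0.657 → ψ = 0.112
  ψ = 0.112: g = 0.0027, g' = -0.567 → ψ = 0.116
  ψ = 0.116: g = 0.0000, g' = -0.561 → ψ = 0.117
Converged at ψ = 0.117.
Then V = ψ·F = 0.1165·445 = 51.8 mol/h and L = F − V = 393.2 mol/h.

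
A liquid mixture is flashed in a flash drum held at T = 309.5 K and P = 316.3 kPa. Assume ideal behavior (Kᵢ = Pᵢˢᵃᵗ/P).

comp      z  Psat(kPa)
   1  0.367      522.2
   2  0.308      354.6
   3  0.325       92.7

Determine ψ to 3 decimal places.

ψ = 0.142

Raoult's law: Kᵢ = Pᵢˢᵃᵗ/P = Pᵢˢᵃᵗ/316.3.
  K_1 = 522.2/316.3 = 1.65096, K_2 = 354.6/316.3 = 1.12109, K_3 = 92.7/316.3 = 0.29308
Material balance + equilibrium reduce to Σ zᵢ(Kᵢ−1)/(1+ψ(Kᵢ−1)) = 0.
Check two-phase: ΣzᵢKᵢ = 1.046 > 1 and Σzᵢ/Kᵢ = 1.606 > 1, so g(0) = 0.046 > 0 and g(1) = -0.606 < 0.
Newton iteration, ψ⁰ = 0.45:
  ψ = 0.450: g = -0.1168, g' = -0.446 → ψ = 0.188
  ψ = 0.188: g = -0.0158, g' = -0.344 → ψ = 0.143
  ψ = 0.143: g = -0.0002, g' = -0.335 → ψ = 0.142
Converged at ψ = 0.142.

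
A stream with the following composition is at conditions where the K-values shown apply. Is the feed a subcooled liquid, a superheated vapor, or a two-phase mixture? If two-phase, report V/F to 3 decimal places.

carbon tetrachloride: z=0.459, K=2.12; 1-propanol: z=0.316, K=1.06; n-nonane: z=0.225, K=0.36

ΣzᵢKᵢ = 1.389; Σzᵢ/Kᵢ = 1.140.
Both exceed 1, so a two-phase solution exists.
Rachford–Rice: g(ψ) = Σ zᵢ(Kᵢ−1)/(1+ψ(Kᵢ−1)) = 0.
Newton–Raphson from ψ = 0.45:
  ψ = 0.450: g = 0.1580, g' = -0.437 → ψ = 0.811
  ψ = 0.811: g = -0.0121, g' = -0.558 → ψ = 0.790
  ψ = 0.790: g = -0.0002, g' = -0.540 → ψ = 0.789
Converged at ψ = 0.789.

two-phase, V/F = 0.789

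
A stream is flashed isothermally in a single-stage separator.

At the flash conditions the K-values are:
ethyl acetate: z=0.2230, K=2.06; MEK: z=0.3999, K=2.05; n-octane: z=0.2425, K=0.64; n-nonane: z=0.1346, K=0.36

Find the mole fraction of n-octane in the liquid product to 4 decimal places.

x_n-octane = 0.3603

Newton iteration, ψ⁰ = 0.5:
  ψ = 0.5000: g = 0.19669, g' = -0.4626 → ψ = 0.9252
  ψ = 0.9252: g = -0.00977, g' = -0.5794 → ψ = 0.9083
  ψ = 0.9083: g = -0.00013, g' = -0.5645 → ψ = 0.9081
Converged at ψ = 0.9081.
Compositions from xᵢ = zᵢ/(1+ψ(Kᵢ−1)), yᵢ = Kᵢxᵢ:
  ethyl acetate: x = 0.1136, y = 0.2341
  MEK: x = 0.2047, y = 0.4197
  n-octane: x = 0.3603, y = 0.2306
  n-nonane: x = 0.3214, y = 0.1157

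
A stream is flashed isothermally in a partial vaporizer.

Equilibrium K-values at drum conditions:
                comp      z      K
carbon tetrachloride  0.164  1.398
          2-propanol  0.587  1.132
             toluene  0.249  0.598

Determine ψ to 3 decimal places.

ψ = 0.520

Newton–Raphson from ψ = 0.61:
  ψ = 0.610: g = -0.0084, g' = -0.096 → ψ = 0.523
  ψ = 0.523: g = -0.0002, g' = -0.091 → ψ = 0.520
Converged at ψ = 0.520.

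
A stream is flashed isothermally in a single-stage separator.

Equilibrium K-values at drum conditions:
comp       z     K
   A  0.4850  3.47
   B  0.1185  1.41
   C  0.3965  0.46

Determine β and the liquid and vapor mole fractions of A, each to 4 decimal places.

Let β = V/F and solve Σ zᵢ(Kᵢ−1)/(1+β(Kᵢ−1)) = 0.
Check two-phase: ΣzᵢKᵢ = 2.0324 > 1 and Σzᵢ/Kᵢ = 1.0858 > 1, so g(0) = 1.0324 > 0 and g(1) = -0.0858 < 0.
Iterate (Newton) starting at β = 0.36:
  β = 0.3600: g = 0.41066, g' = -1.0223 → β = 0.7617
  β = 0.7617: g = 0.08907, g' = -0.7016 → β = 0.8886
  β = 0.8886: g = -0.00109, g' = -0.7279 → β = 0.8872
Converged at β = 0.8872.
Compositions from xᵢ = zᵢ/(1+β(Kᵢ−1)), yᵢ = Kᵢxᵢ:
  A: x = 0.1520, y = 0.5274
  B: x = 0.0869, y = 0.1225
  C: x = 0.7611, y = 0.3501

β = 0.8872, x_A = 0.1520, y_A = 0.5274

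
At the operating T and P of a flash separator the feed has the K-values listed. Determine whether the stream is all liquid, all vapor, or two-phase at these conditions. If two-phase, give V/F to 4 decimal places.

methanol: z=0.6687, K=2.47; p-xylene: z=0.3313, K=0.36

two-phase, V/F = 0.8195

ΣzᵢKᵢ = 1.7710; Σzᵢ/Kᵢ = 1.1910.
Both exceed 1, so a two-phase solution exists.
Rachford–Rice: g(ψ) = Σ zᵢ(Kᵢ−1)/(1+ψ(Kᵢ−1)) = 0.
Binary case is linear: z₁(K₁−1)(1+ψ(K₂−1)) + z₂(K₂−1)(1+ψ(K₁−1)) = 0
⇒ ψ = [z₁(K₁−1)+z₂(K₂−1)] / [−(K₁−1)(K₂−1)] = 0.77096/0.94080 = 0.8195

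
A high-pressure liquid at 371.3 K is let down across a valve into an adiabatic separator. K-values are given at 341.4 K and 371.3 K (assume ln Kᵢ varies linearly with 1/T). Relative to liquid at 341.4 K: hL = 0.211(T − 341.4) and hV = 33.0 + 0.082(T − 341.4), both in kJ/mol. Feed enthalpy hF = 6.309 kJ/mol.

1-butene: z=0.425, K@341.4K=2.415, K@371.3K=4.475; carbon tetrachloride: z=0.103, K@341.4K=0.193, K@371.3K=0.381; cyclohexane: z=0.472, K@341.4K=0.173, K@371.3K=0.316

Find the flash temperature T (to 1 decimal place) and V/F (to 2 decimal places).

Adiabatic flash: solve Rachford–Rice at each trial T, then check hF = ψ·hV(T) + (1−ψ)·hL(T).
  T = 341.4 K: K = (2.415, 0.193, 0.173), RR gives ψ = 0.110, H_out = 3.623 kJ/mol
  T = 371.3 K: K = (4.475, 0.381, 0.316), RR gives ψ = 0.466, H_out = 19.897 kJ/mol
  T = 356.4 K: K = (3.334, 0.275, 0.237), RR gives ψ = 0.316, H_out = 12.970 kJ/mol
  T = 348.9 K: K = (2.847, 0.231, 0.203), RR gives ψ = 0.225, H_out = 8.805 kJ/mol
  T = 345.1 K: K = (2.622, 0.211, 0.187), RR gives ψ = 0.171, H_out = 6.350 kJ/mol
  T = 343.2 K: K = (2.514, 0.202, 0.180), RR gives ψ = 0.141, H_out = 4.998 kJ/mol
Linear interpolation between T = 343.2 (H_out = 4.998) and T = 345.1 (H_out = 6.350) on hF = 6.309 gives T ≈ 345.0 K, at which ψ = 0.17.

T = 345.0 K, V/F = 0.17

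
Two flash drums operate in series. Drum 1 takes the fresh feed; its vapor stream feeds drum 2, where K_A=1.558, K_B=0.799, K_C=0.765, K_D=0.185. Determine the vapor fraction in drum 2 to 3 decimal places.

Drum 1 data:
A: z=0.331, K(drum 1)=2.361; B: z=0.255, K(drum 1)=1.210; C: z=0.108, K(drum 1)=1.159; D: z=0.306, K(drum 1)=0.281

Drum 1:
Material balance + equilibrium reduce to Σ zᵢ(Kᵢ−1)/(1+ψ₁(Kᵢ−1)) = 0.
g(0) = ΣzᵢKᵢ − 1 = 0.301 and g(1) = 1 − Σzᵢ/Kᵢ = -0.533, so a root lies in (0, 1).
Iterate (Newton) starting at ψ₁ = 0.48:
  ψ₁ = 0.480: g = 0.0011, g' = -0.605 → ψ₁ = 0.482
Converged at ψ₁ = 0.482.
Drum-1 compositions:
  A: x = 0.200, y = 0.472
  B: x = 0.232, y = 0.280
  C: x = 0.100, y = 0.116
  D: x = 0.468, y = 0.132
Drum-2 feed = drum-1 vapor: z₂ = (0.4720, 0.2802, 0.1163, 0.1316).
Drum 2:
Newton–Raphson from ψ₂ = 0.5:
  ψ₂ = 0.500: g = -0.0686, g' = -0.361 → ψ₂ = 0.310
  ψ₂ = 0.310: g = -0.0085, g' = -0.284 → ψ₂ = 0.280
Converged at ψ₂ = 0.280.
  A: x = 0.408, y = 0.636
  B: x = 0.297, y = 0.237
  C: x = 0.124, y = 0.095
  D: x = 0.170, y = 0.032

V/F (drum 2) = 0.280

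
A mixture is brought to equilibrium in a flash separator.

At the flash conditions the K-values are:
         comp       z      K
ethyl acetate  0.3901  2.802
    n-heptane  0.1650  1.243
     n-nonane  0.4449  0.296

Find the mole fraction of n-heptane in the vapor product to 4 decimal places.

Newton iteration, ψ⁰ = 0.5:
  ψ = 0.5000: g = -0.07781, g' = -0.8834 → ψ = 0.4119
  ψ = 0.4119: g = -0.00121, g' = -0.8628 → ψ = 0.4105
Converged at ψ = 0.4105.
Compositions from xᵢ = zᵢ/(1+ψ(Kᵢ−1)), yᵢ = Kᵢxᵢ:
  ethyl acetate: x = 0.2242, y = 0.6283
  n-heptane: x = 0.1500, y = 0.1865
  n-nonane: x = 0.6257, y = 0.1852

y_n-heptane = 0.1865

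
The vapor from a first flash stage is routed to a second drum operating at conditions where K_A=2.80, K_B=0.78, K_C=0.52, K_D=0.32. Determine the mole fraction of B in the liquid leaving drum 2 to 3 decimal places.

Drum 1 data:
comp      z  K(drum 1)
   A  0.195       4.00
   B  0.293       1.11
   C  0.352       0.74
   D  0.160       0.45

x_B (drum 2) = 0.325

Drum 1:
Newton iteration, ψ₁⁰ = 0.5:
  ψ₁ = 0.500: g = 0.0380, g' = -0.408 → ψ₁ = 0.593
  ψ₁ = 0.593: g = 0.0019, g' = -0.370 → ψ₁ = 0.598
Converged at ψ₁ = 0.598.
Drum-1 compositions:
  A: x = 0.070, y = 0.279
  B: x = 0.275, y = 0.305
  C: x = 0.417, y = 0.308
  D: x = 0.238, y = 0.107
Drum-2 feed = drum-1 vapor: z₂ = (0.2791, 0.3051, 0.3085, 0.1073).
Drum 2:
Rachford–Rice: g(ψ₂) = Σ zᵢ(Kᵢ−1)/(1+ψ₂(Kᵢ−1)) = 0.
Check two-phase: ΣzᵢKᵢ = 1.214 > 1 and Σzᵢ/Kᵢ = 1.419 > 1, so g(0) = 0.214 > 0 and g(1) = -0.419 < 0.
Newton iteration, ψ₂⁰ = 0.5:
  ψ₂ = 0.500: g = -0.1164, g' = -0.506 → ψ₂ = 0.270
  ψ₂ = 0.270: g = 0.0072, g' = -0.594 → ψ₂ = 0.282
Converged at ψ₂ = 0.282.
  A: x = 0.185, y = 0.518
  B: x = 0.325, y = 0.254
  C: x = 0.357, y = 0.186
  D: x = 0.133, y = 0.042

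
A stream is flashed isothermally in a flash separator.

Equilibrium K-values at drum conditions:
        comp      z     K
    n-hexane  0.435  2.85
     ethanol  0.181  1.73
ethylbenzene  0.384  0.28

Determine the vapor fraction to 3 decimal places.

Rachford–Rice: g(ψ) = Σ zᵢ(Kᵢ−1)/(1+ψ(Kᵢ−1)) = 0.
g(0) = ΣzᵢKᵢ − 1 = 0.660 and g(1) = 1 − Σzᵢ/Kᵢ = -0.629, so a root lies in (0, 1).
Newton–Raphson from ψ = 0.5:
  ψ = 0.500: g = 0.0829, g' = -0.940 → ψ = 0.588
  ψ = 0.588: g = -0.0017, g' = -0.988 → ψ = 0.586
Converged at ψ = 0.586.

ψ = 0.586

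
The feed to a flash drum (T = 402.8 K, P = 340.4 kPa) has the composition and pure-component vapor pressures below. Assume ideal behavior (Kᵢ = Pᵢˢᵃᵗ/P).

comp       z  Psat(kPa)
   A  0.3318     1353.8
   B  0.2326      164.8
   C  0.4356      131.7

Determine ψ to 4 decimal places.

Raoult's law: Kᵢ = Pᵢˢᵃᵗ/P = Pᵢˢᵃᵗ/340.4.
  K_A = 1353.8/340.4 = 3.977086, K_B = 164.8/340.4 = 0.484136, K_C = 131.7/340.4 = 0.386898
Let ψ = V/F and solve Σ zᵢ(Kᵢ−1)/(1+ψ(Kᵢ−1)) = 0.
g(0) = ΣzᵢKᵢ − 1 = 0.6007 and g(1) = 1 − Σzᵢ/Kᵢ = -0.6897, so a root lies in (0, 1).
Newton–Raphson from ψ = 0.67:
  ψ = 0.6700: g = -0.30677, g' = -0.9441 → ψ = 0.3451
  ψ = 0.3451: g = 0.00254, g' = -1.0705 → ψ = 0.3474
Converged at ψ = 0.3474.

ψ = 0.3474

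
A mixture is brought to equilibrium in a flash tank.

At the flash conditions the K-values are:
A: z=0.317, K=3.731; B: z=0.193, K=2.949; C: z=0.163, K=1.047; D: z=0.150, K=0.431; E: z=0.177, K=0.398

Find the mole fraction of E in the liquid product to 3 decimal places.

Material balance + equilibrium reduce to Σ zᵢ(Kᵢ−1)/(1+ψ(Kᵢ−1)) = 0.
g(0) = ΣzᵢKᵢ − 1 = 1.058 and g(1) = 1 − Σzᵢ/Kᵢ = -0.099, so a root lies in (0, 1).
Iterate (Newton) starting at ψ = 0.61:
  ψ = 0.610: g = 0.2049, g' = -0.760 → ψ = 0.880
  ψ = 0.880: g = 0.0031, g' = -0.789 → ψ = 0.883
Converged at ψ = 0.883.
Compositions from xᵢ = zᵢ/(1+ψ(Kᵢ−1)), yᵢ = Kᵢxᵢ:
  A: x = 0.093, y = 0.347
  B: x = 0.071, y = 0.209
  C: x = 0.157, y = 0.164
  D: x = 0.302, y = 0.130
  E: x = 0.378, y = 0.150

x_E = 0.378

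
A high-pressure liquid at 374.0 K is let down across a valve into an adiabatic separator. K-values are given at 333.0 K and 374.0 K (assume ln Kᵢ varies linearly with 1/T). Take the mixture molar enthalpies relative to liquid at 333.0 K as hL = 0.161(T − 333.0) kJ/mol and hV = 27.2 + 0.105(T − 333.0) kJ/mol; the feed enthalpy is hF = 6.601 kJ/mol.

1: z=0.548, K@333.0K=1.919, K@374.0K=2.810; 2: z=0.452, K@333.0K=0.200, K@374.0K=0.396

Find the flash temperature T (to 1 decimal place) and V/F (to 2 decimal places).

T = 335.6 K, V/F = 0.23

Adiabatic flash: solve Rachford–Rice at each trial T, then check hF = ψ·hV(T) + (1−ψ)·hL(T).
  T = 333.0 K: K = (1.919, 0.200), RR gives ψ = 0.193, H_out = 5.254 kJ/mol
  T = 374.0 K: K = (2.810, 0.396), RR gives ψ = 0.658, H_out = 22.977 kJ/mol
  T = 353.5 K: K = (2.348, 0.287), RR gives ψ = 0.433, H_out = 14.589 kJ/mol
  T = 343.2 K: K = (2.128, 0.241), RR gives ψ = 0.321, H_out = 10.190 kJ/mol
  T = 338.1 K: K = (2.022, 0.220), RR gives ψ = 0.260, H_out = 7.824 kJ/mol
  T = 335.6 K: K = (1.971, 0.210), RR gives ψ = 0.228, H_out = 6.595 kJ/mol
  T = 336.9 K: K = (1.998, 0.215), RR gives ψ = 0.245, H_out = 7.241 kJ/mol
Linear interpolation between T = 335.6 (H_out = 6.595) and T = 336.9 (H_out = 7.241) on hF = 6.601 gives T ≈ 335.6 K, at which ψ = 0.23.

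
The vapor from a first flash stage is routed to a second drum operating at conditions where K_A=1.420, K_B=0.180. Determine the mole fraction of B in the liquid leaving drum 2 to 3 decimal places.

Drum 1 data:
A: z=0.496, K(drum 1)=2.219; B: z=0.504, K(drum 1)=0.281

x_B (drum 2) = 0.339

Drum 1:
Rachford–Rice: g(ψ₁) = Σ zᵢ(Kᵢ−1)/(1+ψ₁(Kᵢ−1)) = 0.
Check two-phase: ΣzᵢKᵢ = 1.242 > 1 and Σzᵢ/Kᵢ = 2.017 > 1, so g(0) = 0.242 > 0 and g(1) = -1.017 < 0.
Newton–Raphson from ψ₁ = 0.5:
  ψ₁ = 0.500: g = -0.1901, g' = -0.920 → ψ₁ = 0.293
  ψ₁ = 0.293: g = -0.0138, g' = -0.818 → ψ₁ = 0.276
Converged at ψ₁ = 0.276.
Drum-1 compositions:
  A: x = 0.371, y = 0.823
  B: x = 0.629, y = 0.177
Drum-2 feed = drum-1 vapor: z₂ = (0.8233, 0.1767).
Drum 2:
Material balance + equilibrium reduce to Σ zᵢ(Kᵢ−1)/(1+ψ₂(Kᵢ−1)) = 0.
Feasibility: ΣzᵢKᵢ = 1.201, Σzᵢ/Kᵢ = 1.562 — both > 1, two phases present.
Binary case is linear: z₁(K₁−1)(1+ψ₂(K₂−1)) + z₂(K₂−1)(1+ψ₂(K₁−1)) = 0
⇒ ψ₂ = [z₁(K₁−1)+z₂(K₂−1)] / [−(K₁−1)(K₂−1)] = 0.2008/0.3444 = 0.583
  A: x = 0.661, y = 0.939
  B: x = 0.339, y = 0.061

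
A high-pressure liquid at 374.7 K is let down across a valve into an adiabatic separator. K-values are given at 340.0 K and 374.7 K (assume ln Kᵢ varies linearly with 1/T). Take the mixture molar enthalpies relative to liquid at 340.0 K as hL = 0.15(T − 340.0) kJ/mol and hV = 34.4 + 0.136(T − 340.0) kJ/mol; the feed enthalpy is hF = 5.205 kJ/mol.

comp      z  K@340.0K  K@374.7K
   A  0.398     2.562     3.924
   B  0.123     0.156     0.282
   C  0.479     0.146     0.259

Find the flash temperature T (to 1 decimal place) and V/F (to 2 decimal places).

Adiabatic flash: solve Rachford–Rice at each trial T, then check hF = ψ·hV(T) + (1−ψ)·hL(T).
  T = 340.0 K: K = (2.562, 0.156, 0.146), RR gives ψ = 0.082, H_out = 2.812 kJ/mol
  T = 374.7 K: K = (3.924, 0.282, 0.259), RR gives ψ = 0.335, H_out = 16.554 kJ/mol
  T = 357.4 K: K = (3.206, 0.213, 0.197), RR gives ψ = 0.225, H_out = 10.291 kJ/mol
  T = 348.7 K: K = (2.874, 0.183, 0.170), RR gives ψ = 0.160, H_out = 6.788 kJ/mol
  T = 344.4 K: K = (2.717, 0.169, 0.158), RR gives ψ = 0.123, H_out = 4.898 kJ/mol
  T = 346.5 K: K = (2.793, 0.176, 0.164), RR gives ψ = 0.142, H_out = 5.837 kJ/mol
Linear interpolation between T = 344.4 (H_out = 4.898) and T = 346.5 (H_out = 5.837) on hF = 5.205 gives T ≈ 345.1 K, at which ψ = 0.13.

T = 345.1 K, V/F = 0.13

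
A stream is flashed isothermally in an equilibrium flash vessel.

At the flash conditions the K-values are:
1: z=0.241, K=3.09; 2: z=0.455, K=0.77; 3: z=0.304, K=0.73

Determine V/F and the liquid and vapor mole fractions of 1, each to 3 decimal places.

Newton–Raphson from V/F = 0.34:
  V/F = 0.340: g = 0.0905, g' = -0.415 → V/F = 0.558
  V/F = 0.558: g = 0.0158, g' = -0.287 → V/F = 0.613
  V/F = 0.613: g = 0.0006, g' = -0.267 → V/F = 0.615
Converged at V/F = 0.615.
Compositions from xᵢ = zᵢ/(1+V/F(Kᵢ−1)), yᵢ = Kᵢxᵢ:
  1: x = 0.105, y = 0.326
  2: x = 0.530, y = 0.408
  3: x = 0.365, y = 0.266

V/F = 0.615, x_1 = 0.105, y_1 = 0.326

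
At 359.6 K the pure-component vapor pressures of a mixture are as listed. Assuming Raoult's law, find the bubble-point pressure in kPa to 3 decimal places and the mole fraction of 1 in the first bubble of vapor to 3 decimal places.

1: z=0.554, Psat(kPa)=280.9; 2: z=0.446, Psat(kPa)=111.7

At the bubble point ψ → 0, so ΣzᵢKᵢ = 1 with Kᵢ = Pᵢˢᵃᵗ/P ⇒ P = ΣzᵢPᵢˢᵃᵗ.
P = 0.554·280.9 + 0.446·111.7 = 205.437 kPa
yᵢ = zᵢPᵢˢᵃᵗ/P ⇒ y_1 = 0.554·280.9/205.437 = 0.758

Pbub = 205.437 kPa, y_1 = 0.758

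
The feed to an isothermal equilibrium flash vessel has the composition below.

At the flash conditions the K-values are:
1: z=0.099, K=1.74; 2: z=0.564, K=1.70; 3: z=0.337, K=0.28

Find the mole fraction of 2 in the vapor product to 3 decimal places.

y_2 = 0.732

Iterate (Newton) starting at ψ = 0.31:
  ψ = 0.310: g = 0.0716, g' = -0.512 → ψ = 0.450
  ψ = 0.450: g = -0.0037, g' = -0.573 → ψ = 0.443
Converged at ψ = 0.443.
Compositions from xᵢ = zᵢ/(1+ψ(Kᵢ−1)), yᵢ = Kᵢxᵢ:
  1: x = 0.075, y = 0.130
  2: x = 0.430, y = 0.732
  3: x = 0.495, y = 0.139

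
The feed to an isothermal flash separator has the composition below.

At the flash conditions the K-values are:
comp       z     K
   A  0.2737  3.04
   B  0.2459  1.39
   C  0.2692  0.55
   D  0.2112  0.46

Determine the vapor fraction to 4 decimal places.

Newton iteration, ψ⁰ = 0.5:
  ψ = 0.5000: g = 0.04412, g' = -0.5117 → ψ = 0.5862
  ψ = 0.5862: g = 0.00090, g' = -0.4934 → ψ = 0.5881
Converged at ψ = 0.5881.

ψ = 0.5881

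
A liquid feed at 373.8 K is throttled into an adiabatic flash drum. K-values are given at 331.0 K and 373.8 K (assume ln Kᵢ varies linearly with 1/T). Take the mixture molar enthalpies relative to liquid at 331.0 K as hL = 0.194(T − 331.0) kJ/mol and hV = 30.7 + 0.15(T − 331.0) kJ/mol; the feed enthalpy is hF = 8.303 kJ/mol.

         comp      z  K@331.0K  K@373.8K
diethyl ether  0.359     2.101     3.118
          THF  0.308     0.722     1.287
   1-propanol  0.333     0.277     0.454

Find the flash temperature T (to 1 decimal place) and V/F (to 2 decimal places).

Adiabatic flash: solve Rachford–Rice at each trial T, then check hF = ψ·hV(T) + (1−ψ)·hL(T).
  T = 331.0 K: K = (2.101, 0.722, 0.277), RR gives ψ = 0.115, H_out = 3.519 kJ/mol
  T = 373.8 K: K = (3.118, 1.287, 0.454), RR gives ψ = 0.856, H_out = 32.965 kJ/mol
  T = 352.4 K: K = (2.590, 0.981, 0.360), RR gives ψ = 0.498, H_out = 18.964 kJ/mol
  T = 341.7 K: K = (2.341, 0.846, 0.317), RR gives ψ = 0.313, H_out = 11.528 kJ/mol
  T = 336.4 K: K = (2.221, 0.783, 0.297), RR gives ψ = 0.217, H_out = 7.656 kJ/mol
  T = 339.0 K: K = (2.279, 0.813, 0.307), RR gives ψ = 0.264, H_out = 9.575 kJ/mol
  T = 337.7 K: K = (2.250, 0.798, 0.302), RR gives ψ = 0.241, H_out = 8.621 kJ/mol
Linear interpolation between T = 336.4 (H_out = 7.656) and T = 337.7 (H_out = 8.621) on hF = 8.303 gives T ≈ 337.3 K, at which ψ = 0.23.

T = 337.3 K, V/F = 0.23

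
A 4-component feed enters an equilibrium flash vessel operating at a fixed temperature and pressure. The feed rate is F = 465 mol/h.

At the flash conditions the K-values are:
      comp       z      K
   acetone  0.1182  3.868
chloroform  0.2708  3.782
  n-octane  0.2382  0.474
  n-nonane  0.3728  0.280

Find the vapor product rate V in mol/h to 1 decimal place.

V = 177.6 mol/h

Let ψ = V/F and solve Σ zᵢ(Kᵢ−1)/(1+ψ(Kᵢ−1)) = 0.
Check two-phase: ΣzᵢKᵢ = 1.6987 > 1 and Σzᵢ/Kᵢ = 1.9361 > 1, so g(0) = 0.6987 > 0 and g(1) = -0.9361 < 0.
Newton iteration, ψ⁰ = 0.6:
  ψ = 0.6000: g = -0.24879, g' = -1.1652 → ψ = 0.3865
  ψ = 0.3865: g = -0.00536, g' = -1.1802 → ψ = 0.3819
Converged at ψ = 0.3820.
Then V = ψ·F = 0.3820·465 = 177.6 mol/h and L = F − V = 287.4 mol/h.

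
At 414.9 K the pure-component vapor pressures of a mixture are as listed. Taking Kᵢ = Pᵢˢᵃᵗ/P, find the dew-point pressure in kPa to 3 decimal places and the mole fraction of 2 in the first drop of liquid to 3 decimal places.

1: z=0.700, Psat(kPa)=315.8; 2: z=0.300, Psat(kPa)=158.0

Pdew = 242.994 kPa, x_2 = 0.461

At the dew point ψ → 1, so Σzᵢ/Kᵢ = 1 with Kᵢ = Pᵢˢᵃᵗ/P ⇒ 1/P = Σzᵢ/Pᵢˢᵃᵗ.
1/P = 0.700/315.8 + 0.300/158.0 = 0.004115 ⇒ P = 242.994 kPa
xᵢ = zᵢP/Pᵢˢᵃᵗ ⇒ x_2 = 0.300·242.994/158.0 = 0.461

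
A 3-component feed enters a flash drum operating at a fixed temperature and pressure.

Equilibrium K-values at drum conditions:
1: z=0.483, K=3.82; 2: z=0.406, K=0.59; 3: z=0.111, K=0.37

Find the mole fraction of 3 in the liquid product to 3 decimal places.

x_3 = 0.237

Iterate (Newton) starting at ψ = 0.5:
  ψ = 0.500: g = 0.2537, g' = -0.863 → ψ = 0.794
  ψ = 0.794: g = 0.0338, g' = -0.693 → ψ = 0.843
Converged at ψ = 0.843.
Compositions from xᵢ = zᵢ/(1+ψ(Kᵢ−1)), yᵢ = Kᵢxᵢ:
  1: x = 0.143, y = 0.546
  2: x = 0.620, y = 0.366
  3: x = 0.237, y = 0.088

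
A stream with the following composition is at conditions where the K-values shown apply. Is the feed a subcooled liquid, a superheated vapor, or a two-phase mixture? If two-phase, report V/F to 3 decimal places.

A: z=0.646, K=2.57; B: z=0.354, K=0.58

ΣzᵢKᵢ = 1.866; Σzᵢ/Kᵢ = 0.862.
Since Σzᵢ/Kᵢ < 1 the mixture is above its dew point — single vapor phase.

superheated vapor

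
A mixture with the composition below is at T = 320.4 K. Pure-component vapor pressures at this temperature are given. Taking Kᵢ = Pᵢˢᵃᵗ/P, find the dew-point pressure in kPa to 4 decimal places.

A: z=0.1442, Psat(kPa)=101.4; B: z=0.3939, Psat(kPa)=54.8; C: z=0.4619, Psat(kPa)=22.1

Pdew = 33.8862 kPa

At the dew point ψ → 1, so Σzᵢ/Kᵢ = 1 with Kᵢ = Pᵢˢᵃᵗ/P ⇒ 1/P = Σzᵢ/Pᵢˢᵃᵗ.
1/P = 0.1442/101.4 + 0.3939/54.8 + 0.4619/22.1 = 0.0295105 ⇒ P = 33.8862 kPa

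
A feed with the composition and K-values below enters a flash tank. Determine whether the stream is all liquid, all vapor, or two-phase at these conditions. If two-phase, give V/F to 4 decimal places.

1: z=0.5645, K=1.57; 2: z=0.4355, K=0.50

ΣzᵢKᵢ = 1.1040; Σzᵢ/Kᵢ = 1.2306.
Both exceed 1, so a two-phase solution exists.
Let ψ = V/F and solve Σ zᵢ(Kᵢ−1)/(1+ψ(Kᵢ−1)) = 0.
Binary case is linear: z₁(K₁−1)(1+ψ(K₂−1)) + z₂(K₂−1)(1+ψ(K₁−1)) = 0
⇒ ψ = [z₁(K₁−1)+z₂(K₂−1)] / [−(K₁−1)(K₂−1)] = 0.10402/0.28500 = 0.3650

two-phase, V/F = 0.3650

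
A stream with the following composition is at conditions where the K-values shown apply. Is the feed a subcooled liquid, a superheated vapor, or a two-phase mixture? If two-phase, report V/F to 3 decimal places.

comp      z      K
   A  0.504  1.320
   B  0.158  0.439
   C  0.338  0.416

ΣzᵢKᵢ = 0.875; Σzᵢ/Kᵢ = 1.554.
Since ΣzᵢKᵢ < 1 the mixture is below its bubble point — single liquid phase.

subcooled liquid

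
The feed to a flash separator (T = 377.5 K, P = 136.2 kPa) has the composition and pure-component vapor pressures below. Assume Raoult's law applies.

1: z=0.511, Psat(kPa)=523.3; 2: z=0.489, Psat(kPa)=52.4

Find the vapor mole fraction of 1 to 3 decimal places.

Raoult's law: Kᵢ = Pᵢˢᵃᵗ/P = Pᵢˢᵃᵗ/136.2.
  K_1 = 523.3/136.2 = 3.84214, K_2 = 52.4/136.2 = 0.38473
Binary case is linear: z₁(K₁−1)(1+β(K₂−1)) + z₂(K₂−1)(1+β(K₁−1)) = 0
⇒ β = [z₁(K₁−1)+z₂(K₂−1)] / [−(K₁−1)(K₂−1)] = 1.1515/1.7487 = 0.658
Compositions from xᵢ = zᵢ/(1+β(Kᵢ−1)), yᵢ = Kᵢxᵢ:
  1: x = 0.178, y = 0.684
  2: x = 0.822, y = 0.316

y_1 = 0.684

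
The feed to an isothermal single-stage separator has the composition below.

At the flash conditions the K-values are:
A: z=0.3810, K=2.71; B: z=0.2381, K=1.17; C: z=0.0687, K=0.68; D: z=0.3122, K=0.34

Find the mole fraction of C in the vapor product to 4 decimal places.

y_C = 0.0575

Material balance + equilibrium reduce to Σ zᵢ(Kᵢ−1)/(1+β(Kᵢ−1)) = 0.
Feasibility: ΣzᵢKᵢ = 1.4640, Σzᵢ/Kᵢ = 1.3634 — both > 1, two phases present.
Iterate (Newton) starting at β = 0.5:
  β = 0.5000: g = 0.05481, g' = -0.6425 → β = 0.5853
  β = 0.5853: g = -0.00038, g' = -0.6557 → β = 0.5847
Converged at β = 0.5847.
Compositions from xᵢ = zᵢ/(1+β(Kᵢ−1)), yᵢ = Kᵢxᵢ:
  A: x = 0.1905, y = 0.5163
  B: x = 0.2166, y = 0.2534
  C: x = 0.0845, y = 0.0575
  D: x = 0.5084, y = 0.1729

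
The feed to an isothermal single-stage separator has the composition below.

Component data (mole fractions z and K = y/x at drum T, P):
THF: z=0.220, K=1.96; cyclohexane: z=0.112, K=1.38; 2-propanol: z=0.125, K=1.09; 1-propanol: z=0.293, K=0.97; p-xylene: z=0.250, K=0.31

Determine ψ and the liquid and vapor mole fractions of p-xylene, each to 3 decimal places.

Newton–Raphson from ψ = 0.59:
  ψ = 0.590: g = -0.1196, g' = -0.433 → ψ = 0.314
  ψ = 0.314: g = -0.0178, g' = -0.328 → ψ = 0.260
  ψ = 0.260: g = -0.0002, g' = -0.321 → ψ = 0.259
Converged at ψ = 0.259.
Compositions from xᵢ = zᵢ/(1+ψ(Kᵢ−1)), yᵢ = Kᵢxᵢ:
  THF: x = 0.176, y = 0.345
  cyclohexane: x = 0.102, y = 0.141
  2-propanol: x = 0.122, y = 0.133
  1-propanol: x = 0.295, y = 0.286
  p-xylene: x = 0.304, y = 0.094

ψ = 0.259, x_p-xylene = 0.304, y_p-xylene = 0.094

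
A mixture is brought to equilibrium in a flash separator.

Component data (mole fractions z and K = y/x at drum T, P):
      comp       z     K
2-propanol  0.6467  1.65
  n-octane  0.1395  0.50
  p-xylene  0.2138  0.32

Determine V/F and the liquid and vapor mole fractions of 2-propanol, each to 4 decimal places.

Rachford–Rice: g(V/F) = Σ zᵢ(Kᵢ−1)/(1+V/F(Kᵢ−1)) = 0.
g(0) = ΣzᵢKᵢ − 1 = 0.2052 and g(1) = 1 − Σzᵢ/Kᵢ = -0.3391, so a root lies in (0, 1).
Iterate (Newton) starting at V/F = 0.5:
  V/F = 0.5000: g = 0.00397, g' = -0.4446 → V/F = 0.5089
Converged at V/F = 0.5089.
Compositions from xᵢ = zᵢ/(1+V/F(Kᵢ−1)), yᵢ = Kᵢxᵢ:
  2-propanol: x = 0.4860, y = 0.8018
  n-octane: x = 0.1871, y = 0.0936
  p-xylene: x = 0.3269, y = 0.1046

V/F = 0.5089, x_2-propanol = 0.4860, y_2-propanol = 0.8018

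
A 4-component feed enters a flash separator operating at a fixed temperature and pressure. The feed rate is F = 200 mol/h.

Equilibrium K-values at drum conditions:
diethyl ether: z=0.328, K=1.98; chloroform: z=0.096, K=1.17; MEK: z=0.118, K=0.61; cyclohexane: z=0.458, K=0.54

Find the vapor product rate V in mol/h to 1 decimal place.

V = 41.4 mol/h

Material balance + equilibrium reduce to Σ zᵢ(Kᵢ−1)/(1+ψ(Kᵢ−1)) = 0.
g(0) = ΣzᵢKᵢ − 1 = 0.081 and g(1) = 1 − Σzᵢ/Kᵢ = -0.289, so a root lies in (0, 1).
Newton iteration, ψ⁰ = 0.5:
  ψ = 0.500: g = -0.1000, g' = -0.335 → ψ = 0.202
  ψ = 0.202: g = 0.0019, g' = -0.361 → ψ = 0.207
Converged at ψ = 0.207.
Then V = ψ·F = 0.2072·200 = 41.4 mol/h and L = F − V = 158.6 mol/h.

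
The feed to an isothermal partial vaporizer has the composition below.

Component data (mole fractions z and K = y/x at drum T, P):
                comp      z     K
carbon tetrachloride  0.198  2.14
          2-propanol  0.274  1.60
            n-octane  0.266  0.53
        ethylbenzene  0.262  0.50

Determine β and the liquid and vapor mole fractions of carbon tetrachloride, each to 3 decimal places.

β = 0.321, x_carbon tetrachloride = 0.145, y_carbon tetrachloride = 0.310

Newton–Raphson from β = 0.4:
  β = 0.400: g = -0.0301, g' = -0.377 → β = 0.320
  β = 0.320: g = 0.0001, g' = -0.382 → β = 0.321
Converged at β = 0.321.
Compositions from xᵢ = zᵢ/(1+β(Kᵢ−1)), yᵢ = Kᵢxᵢ:
  carbon tetrachloride: x = 0.145, y = 0.310
  2-propanol: x = 0.230, y = 0.368
  n-octane: x = 0.313, y = 0.166
  ethylbenzene: x = 0.312, y = 0.156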